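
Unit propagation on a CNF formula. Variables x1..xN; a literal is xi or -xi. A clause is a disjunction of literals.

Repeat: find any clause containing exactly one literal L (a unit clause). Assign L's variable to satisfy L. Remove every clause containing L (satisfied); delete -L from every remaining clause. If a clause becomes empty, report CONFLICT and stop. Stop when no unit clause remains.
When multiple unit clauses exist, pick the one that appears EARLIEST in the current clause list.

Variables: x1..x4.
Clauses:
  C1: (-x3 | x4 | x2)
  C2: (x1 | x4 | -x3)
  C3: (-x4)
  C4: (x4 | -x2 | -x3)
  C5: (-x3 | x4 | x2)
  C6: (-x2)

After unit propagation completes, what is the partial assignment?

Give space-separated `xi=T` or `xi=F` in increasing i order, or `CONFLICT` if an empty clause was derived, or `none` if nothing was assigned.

unit clause [-4] forces x4=F; simplify:
  drop 4 from [-3, 4, 2] -> [-3, 2]
  drop 4 from [1, 4, -3] -> [1, -3]
  drop 4 from [4, -2, -3] -> [-2, -3]
  drop 4 from [-3, 4, 2] -> [-3, 2]
  satisfied 1 clause(s); 5 remain; assigned so far: [4]
unit clause [-2] forces x2=F; simplify:
  drop 2 from [-3, 2] -> [-3]
  drop 2 from [-3, 2] -> [-3]
  satisfied 2 clause(s); 3 remain; assigned so far: [2, 4]
unit clause [-3] forces x3=F; simplify:
  satisfied 3 clause(s); 0 remain; assigned so far: [2, 3, 4]

Answer: x2=F x3=F x4=F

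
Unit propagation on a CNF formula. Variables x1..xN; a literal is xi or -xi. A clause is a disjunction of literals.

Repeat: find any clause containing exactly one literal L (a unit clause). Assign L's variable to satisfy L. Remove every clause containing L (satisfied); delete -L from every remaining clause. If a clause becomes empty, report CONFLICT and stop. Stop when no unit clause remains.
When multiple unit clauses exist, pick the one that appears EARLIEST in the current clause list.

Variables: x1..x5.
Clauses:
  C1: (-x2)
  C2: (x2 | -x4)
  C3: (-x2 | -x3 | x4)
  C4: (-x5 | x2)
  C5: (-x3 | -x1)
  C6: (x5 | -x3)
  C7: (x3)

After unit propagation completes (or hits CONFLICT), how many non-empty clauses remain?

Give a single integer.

unit clause [-2] forces x2=F; simplify:
  drop 2 from [2, -4] -> [-4]
  drop 2 from [-5, 2] -> [-5]
  satisfied 2 clause(s); 5 remain; assigned so far: [2]
unit clause [-4] forces x4=F; simplify:
  satisfied 1 clause(s); 4 remain; assigned so far: [2, 4]
unit clause [-5] forces x5=F; simplify:
  drop 5 from [5, -3] -> [-3]
  satisfied 1 clause(s); 3 remain; assigned so far: [2, 4, 5]
unit clause [-3] forces x3=F; simplify:
  drop 3 from [3] -> [] (empty!)
  satisfied 2 clause(s); 1 remain; assigned so far: [2, 3, 4, 5]
CONFLICT (empty clause)

Answer: 0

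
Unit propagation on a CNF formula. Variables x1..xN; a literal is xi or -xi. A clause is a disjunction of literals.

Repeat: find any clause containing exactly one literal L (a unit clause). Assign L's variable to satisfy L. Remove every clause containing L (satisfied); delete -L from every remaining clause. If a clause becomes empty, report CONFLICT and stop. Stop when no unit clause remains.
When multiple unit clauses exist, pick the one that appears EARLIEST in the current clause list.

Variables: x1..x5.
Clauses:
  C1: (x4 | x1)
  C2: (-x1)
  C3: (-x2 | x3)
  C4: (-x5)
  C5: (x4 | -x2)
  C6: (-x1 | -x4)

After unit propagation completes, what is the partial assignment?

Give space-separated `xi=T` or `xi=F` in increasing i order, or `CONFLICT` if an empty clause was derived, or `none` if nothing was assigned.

unit clause [-1] forces x1=F; simplify:
  drop 1 from [4, 1] -> [4]
  satisfied 2 clause(s); 4 remain; assigned so far: [1]
unit clause [4] forces x4=T; simplify:
  satisfied 2 clause(s); 2 remain; assigned so far: [1, 4]
unit clause [-5] forces x5=F; simplify:
  satisfied 1 clause(s); 1 remain; assigned so far: [1, 4, 5]

Answer: x1=F x4=T x5=F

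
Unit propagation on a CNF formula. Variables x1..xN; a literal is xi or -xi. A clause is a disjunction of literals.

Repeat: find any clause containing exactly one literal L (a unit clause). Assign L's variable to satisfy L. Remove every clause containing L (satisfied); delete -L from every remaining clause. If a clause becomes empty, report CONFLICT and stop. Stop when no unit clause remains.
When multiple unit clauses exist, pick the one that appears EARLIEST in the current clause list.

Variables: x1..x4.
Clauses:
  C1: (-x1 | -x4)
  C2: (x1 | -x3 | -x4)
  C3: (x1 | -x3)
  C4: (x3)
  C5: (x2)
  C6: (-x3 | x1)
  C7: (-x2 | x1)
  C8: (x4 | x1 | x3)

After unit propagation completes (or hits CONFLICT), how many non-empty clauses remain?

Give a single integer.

Answer: 0

Derivation:
unit clause [3] forces x3=T; simplify:
  drop -3 from [1, -3, -4] -> [1, -4]
  drop -3 from [1, -3] -> [1]
  drop -3 from [-3, 1] -> [1]
  satisfied 2 clause(s); 6 remain; assigned so far: [3]
unit clause [1] forces x1=T; simplify:
  drop -1 from [-1, -4] -> [-4]
  satisfied 4 clause(s); 2 remain; assigned so far: [1, 3]
unit clause [-4] forces x4=F; simplify:
  satisfied 1 clause(s); 1 remain; assigned so far: [1, 3, 4]
unit clause [2] forces x2=T; simplify:
  satisfied 1 clause(s); 0 remain; assigned so far: [1, 2, 3, 4]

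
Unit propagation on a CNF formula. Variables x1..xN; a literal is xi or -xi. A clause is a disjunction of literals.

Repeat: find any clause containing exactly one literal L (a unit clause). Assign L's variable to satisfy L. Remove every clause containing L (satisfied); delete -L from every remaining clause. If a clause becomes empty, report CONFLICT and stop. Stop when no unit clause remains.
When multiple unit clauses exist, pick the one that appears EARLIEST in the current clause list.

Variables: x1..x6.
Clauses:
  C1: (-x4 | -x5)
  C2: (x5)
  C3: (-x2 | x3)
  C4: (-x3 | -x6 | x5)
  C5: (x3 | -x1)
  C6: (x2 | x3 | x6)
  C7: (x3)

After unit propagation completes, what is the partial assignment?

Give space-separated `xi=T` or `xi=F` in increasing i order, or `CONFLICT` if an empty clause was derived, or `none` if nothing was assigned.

Answer: x3=T x4=F x5=T

Derivation:
unit clause [5] forces x5=T; simplify:
  drop -5 from [-4, -5] -> [-4]
  satisfied 2 clause(s); 5 remain; assigned so far: [5]
unit clause [-4] forces x4=F; simplify:
  satisfied 1 clause(s); 4 remain; assigned so far: [4, 5]
unit clause [3] forces x3=T; simplify:
  satisfied 4 clause(s); 0 remain; assigned so far: [3, 4, 5]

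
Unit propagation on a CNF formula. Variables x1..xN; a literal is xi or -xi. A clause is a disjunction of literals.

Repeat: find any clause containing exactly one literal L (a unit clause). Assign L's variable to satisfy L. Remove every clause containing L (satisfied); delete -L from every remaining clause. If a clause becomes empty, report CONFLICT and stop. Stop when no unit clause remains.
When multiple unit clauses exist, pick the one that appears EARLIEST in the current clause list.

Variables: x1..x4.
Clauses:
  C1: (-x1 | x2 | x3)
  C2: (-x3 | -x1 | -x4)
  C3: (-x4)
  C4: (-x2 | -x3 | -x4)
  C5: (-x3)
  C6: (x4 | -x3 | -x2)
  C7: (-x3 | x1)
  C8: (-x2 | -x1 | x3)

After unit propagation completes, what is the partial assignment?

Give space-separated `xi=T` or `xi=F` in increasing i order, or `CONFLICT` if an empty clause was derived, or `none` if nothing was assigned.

unit clause [-4] forces x4=F; simplify:
  drop 4 from [4, -3, -2] -> [-3, -2]
  satisfied 3 clause(s); 5 remain; assigned so far: [4]
unit clause [-3] forces x3=F; simplify:
  drop 3 from [-1, 2, 3] -> [-1, 2]
  drop 3 from [-2, -1, 3] -> [-2, -1]
  satisfied 3 clause(s); 2 remain; assigned so far: [3, 4]

Answer: x3=F x4=F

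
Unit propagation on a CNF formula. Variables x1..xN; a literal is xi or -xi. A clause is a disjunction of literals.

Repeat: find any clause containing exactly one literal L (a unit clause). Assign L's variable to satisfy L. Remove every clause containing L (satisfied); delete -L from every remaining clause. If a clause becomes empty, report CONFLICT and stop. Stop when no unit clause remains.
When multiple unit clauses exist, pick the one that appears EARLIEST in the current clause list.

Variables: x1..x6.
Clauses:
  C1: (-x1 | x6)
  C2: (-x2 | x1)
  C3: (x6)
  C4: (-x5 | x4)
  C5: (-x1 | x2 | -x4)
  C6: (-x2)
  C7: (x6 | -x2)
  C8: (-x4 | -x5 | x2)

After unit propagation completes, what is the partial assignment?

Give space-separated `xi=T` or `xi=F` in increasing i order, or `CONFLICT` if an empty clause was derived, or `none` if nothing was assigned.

unit clause [6] forces x6=T; simplify:
  satisfied 3 clause(s); 5 remain; assigned so far: [6]
unit clause [-2] forces x2=F; simplify:
  drop 2 from [-1, 2, -4] -> [-1, -4]
  drop 2 from [-4, -5, 2] -> [-4, -5]
  satisfied 2 clause(s); 3 remain; assigned so far: [2, 6]

Answer: x2=F x6=T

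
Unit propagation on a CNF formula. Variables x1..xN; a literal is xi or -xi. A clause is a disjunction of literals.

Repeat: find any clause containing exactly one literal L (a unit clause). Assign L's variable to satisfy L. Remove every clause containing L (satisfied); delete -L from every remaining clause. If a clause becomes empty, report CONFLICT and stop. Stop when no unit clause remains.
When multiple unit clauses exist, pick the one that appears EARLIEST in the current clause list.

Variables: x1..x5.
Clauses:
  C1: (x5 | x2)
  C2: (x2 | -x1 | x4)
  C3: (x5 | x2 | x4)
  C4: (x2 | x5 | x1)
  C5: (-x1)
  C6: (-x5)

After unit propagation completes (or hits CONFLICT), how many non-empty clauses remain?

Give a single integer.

unit clause [-1] forces x1=F; simplify:
  drop 1 from [2, 5, 1] -> [2, 5]
  satisfied 2 clause(s); 4 remain; assigned so far: [1]
unit clause [-5] forces x5=F; simplify:
  drop 5 from [5, 2] -> [2]
  drop 5 from [5, 2, 4] -> [2, 4]
  drop 5 from [2, 5] -> [2]
  satisfied 1 clause(s); 3 remain; assigned so far: [1, 5]
unit clause [2] forces x2=T; simplify:
  satisfied 3 clause(s); 0 remain; assigned so far: [1, 2, 5]

Answer: 0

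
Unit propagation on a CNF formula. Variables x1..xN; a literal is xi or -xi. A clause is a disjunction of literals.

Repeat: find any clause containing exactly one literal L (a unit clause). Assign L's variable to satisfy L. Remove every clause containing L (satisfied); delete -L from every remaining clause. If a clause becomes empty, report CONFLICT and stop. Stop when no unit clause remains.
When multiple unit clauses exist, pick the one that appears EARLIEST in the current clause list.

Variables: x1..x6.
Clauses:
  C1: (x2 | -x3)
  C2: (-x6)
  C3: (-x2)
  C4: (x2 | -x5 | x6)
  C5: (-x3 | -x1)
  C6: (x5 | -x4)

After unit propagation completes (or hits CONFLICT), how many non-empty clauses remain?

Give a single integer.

Answer: 0

Derivation:
unit clause [-6] forces x6=F; simplify:
  drop 6 from [2, -5, 6] -> [2, -5]
  satisfied 1 clause(s); 5 remain; assigned so far: [6]
unit clause [-2] forces x2=F; simplify:
  drop 2 from [2, -3] -> [-3]
  drop 2 from [2, -5] -> [-5]
  satisfied 1 clause(s); 4 remain; assigned so far: [2, 6]
unit clause [-3] forces x3=F; simplify:
  satisfied 2 clause(s); 2 remain; assigned so far: [2, 3, 6]
unit clause [-5] forces x5=F; simplify:
  drop 5 from [5, -4] -> [-4]
  satisfied 1 clause(s); 1 remain; assigned so far: [2, 3, 5, 6]
unit clause [-4] forces x4=F; simplify:
  satisfied 1 clause(s); 0 remain; assigned so far: [2, 3, 4, 5, 6]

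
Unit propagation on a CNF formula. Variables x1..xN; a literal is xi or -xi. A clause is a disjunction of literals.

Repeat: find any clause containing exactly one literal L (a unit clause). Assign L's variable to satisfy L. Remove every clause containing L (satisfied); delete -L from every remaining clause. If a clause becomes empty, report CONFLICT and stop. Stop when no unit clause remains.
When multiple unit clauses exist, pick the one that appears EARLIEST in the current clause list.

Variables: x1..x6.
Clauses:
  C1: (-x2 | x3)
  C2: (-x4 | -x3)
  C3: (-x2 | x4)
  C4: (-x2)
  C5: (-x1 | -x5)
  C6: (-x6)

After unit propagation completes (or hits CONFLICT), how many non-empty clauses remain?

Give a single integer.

Answer: 2

Derivation:
unit clause [-2] forces x2=F; simplify:
  satisfied 3 clause(s); 3 remain; assigned so far: [2]
unit clause [-6] forces x6=F; simplify:
  satisfied 1 clause(s); 2 remain; assigned so far: [2, 6]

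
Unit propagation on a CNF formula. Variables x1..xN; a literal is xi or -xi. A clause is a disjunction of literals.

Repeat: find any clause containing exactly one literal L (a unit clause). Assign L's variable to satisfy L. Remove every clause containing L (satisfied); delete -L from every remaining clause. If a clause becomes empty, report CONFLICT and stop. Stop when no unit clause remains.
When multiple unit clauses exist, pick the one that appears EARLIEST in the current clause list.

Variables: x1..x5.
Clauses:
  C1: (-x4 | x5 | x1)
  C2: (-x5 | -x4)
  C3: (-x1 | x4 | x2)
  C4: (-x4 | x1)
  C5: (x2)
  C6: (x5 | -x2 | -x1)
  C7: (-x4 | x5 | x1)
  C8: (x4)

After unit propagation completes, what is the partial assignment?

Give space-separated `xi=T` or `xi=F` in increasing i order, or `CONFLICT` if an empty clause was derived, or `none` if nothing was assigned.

Answer: CONFLICT

Derivation:
unit clause [2] forces x2=T; simplify:
  drop -2 from [5, -2, -1] -> [5, -1]
  satisfied 2 clause(s); 6 remain; assigned so far: [2]
unit clause [4] forces x4=T; simplify:
  drop -4 from [-4, 5, 1] -> [5, 1]
  drop -4 from [-5, -4] -> [-5]
  drop -4 from [-4, 1] -> [1]
  drop -4 from [-4, 5, 1] -> [5, 1]
  satisfied 1 clause(s); 5 remain; assigned so far: [2, 4]
unit clause [-5] forces x5=F; simplify:
  drop 5 from [5, 1] -> [1]
  drop 5 from [5, -1] -> [-1]
  drop 5 from [5, 1] -> [1]
  satisfied 1 clause(s); 4 remain; assigned so far: [2, 4, 5]
unit clause [1] forces x1=T; simplify:
  drop -1 from [-1] -> [] (empty!)
  satisfied 3 clause(s); 1 remain; assigned so far: [1, 2, 4, 5]
CONFLICT (empty clause)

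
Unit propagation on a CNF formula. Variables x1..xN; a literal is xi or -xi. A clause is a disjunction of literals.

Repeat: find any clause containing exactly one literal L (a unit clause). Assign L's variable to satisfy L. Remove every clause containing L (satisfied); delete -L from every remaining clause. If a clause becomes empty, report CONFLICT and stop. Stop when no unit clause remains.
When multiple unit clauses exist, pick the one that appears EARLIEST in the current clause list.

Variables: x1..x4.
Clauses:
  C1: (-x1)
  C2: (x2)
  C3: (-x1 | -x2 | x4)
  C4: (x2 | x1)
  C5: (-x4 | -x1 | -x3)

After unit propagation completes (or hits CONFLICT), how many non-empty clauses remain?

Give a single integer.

Answer: 0

Derivation:
unit clause [-1] forces x1=F; simplify:
  drop 1 from [2, 1] -> [2]
  satisfied 3 clause(s); 2 remain; assigned so far: [1]
unit clause [2] forces x2=T; simplify:
  satisfied 2 clause(s); 0 remain; assigned so far: [1, 2]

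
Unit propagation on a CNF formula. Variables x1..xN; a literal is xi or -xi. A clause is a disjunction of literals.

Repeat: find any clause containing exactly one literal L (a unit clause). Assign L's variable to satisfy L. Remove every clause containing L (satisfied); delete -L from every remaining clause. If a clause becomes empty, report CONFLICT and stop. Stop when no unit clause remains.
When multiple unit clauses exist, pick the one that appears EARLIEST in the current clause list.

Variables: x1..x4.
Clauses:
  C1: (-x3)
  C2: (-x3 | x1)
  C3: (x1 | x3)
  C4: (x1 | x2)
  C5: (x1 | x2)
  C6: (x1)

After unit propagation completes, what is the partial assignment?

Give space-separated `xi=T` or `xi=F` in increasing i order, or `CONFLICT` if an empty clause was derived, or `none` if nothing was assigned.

Answer: x1=T x3=F

Derivation:
unit clause [-3] forces x3=F; simplify:
  drop 3 from [1, 3] -> [1]
  satisfied 2 clause(s); 4 remain; assigned so far: [3]
unit clause [1] forces x1=T; simplify:
  satisfied 4 clause(s); 0 remain; assigned so far: [1, 3]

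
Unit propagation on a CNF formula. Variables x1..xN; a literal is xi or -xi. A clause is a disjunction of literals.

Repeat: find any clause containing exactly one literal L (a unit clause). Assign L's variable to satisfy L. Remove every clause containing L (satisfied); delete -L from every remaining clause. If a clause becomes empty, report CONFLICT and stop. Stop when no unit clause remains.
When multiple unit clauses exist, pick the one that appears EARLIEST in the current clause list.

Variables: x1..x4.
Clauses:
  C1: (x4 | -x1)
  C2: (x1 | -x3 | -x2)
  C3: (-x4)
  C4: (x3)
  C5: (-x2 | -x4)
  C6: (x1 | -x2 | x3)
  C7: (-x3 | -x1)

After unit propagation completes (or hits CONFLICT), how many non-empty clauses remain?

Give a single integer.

unit clause [-4] forces x4=F; simplify:
  drop 4 from [4, -1] -> [-1]
  satisfied 2 clause(s); 5 remain; assigned so far: [4]
unit clause [-1] forces x1=F; simplify:
  drop 1 from [1, -3, -2] -> [-3, -2]
  drop 1 from [1, -2, 3] -> [-2, 3]
  satisfied 2 clause(s); 3 remain; assigned so far: [1, 4]
unit clause [3] forces x3=T; simplify:
  drop -3 from [-3, -2] -> [-2]
  satisfied 2 clause(s); 1 remain; assigned so far: [1, 3, 4]
unit clause [-2] forces x2=F; simplify:
  satisfied 1 clause(s); 0 remain; assigned so far: [1, 2, 3, 4]

Answer: 0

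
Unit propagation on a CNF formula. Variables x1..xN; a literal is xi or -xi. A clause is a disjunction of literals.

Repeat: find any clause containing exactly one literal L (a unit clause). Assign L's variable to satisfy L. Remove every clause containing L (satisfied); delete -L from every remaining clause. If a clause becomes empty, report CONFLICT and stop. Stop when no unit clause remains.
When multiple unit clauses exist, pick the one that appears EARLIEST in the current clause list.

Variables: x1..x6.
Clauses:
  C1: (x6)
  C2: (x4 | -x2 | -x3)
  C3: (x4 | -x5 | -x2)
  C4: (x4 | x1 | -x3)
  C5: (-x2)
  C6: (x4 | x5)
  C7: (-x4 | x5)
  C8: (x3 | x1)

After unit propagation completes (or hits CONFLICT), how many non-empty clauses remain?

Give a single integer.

Answer: 4

Derivation:
unit clause [6] forces x6=T; simplify:
  satisfied 1 clause(s); 7 remain; assigned so far: [6]
unit clause [-2] forces x2=F; simplify:
  satisfied 3 clause(s); 4 remain; assigned so far: [2, 6]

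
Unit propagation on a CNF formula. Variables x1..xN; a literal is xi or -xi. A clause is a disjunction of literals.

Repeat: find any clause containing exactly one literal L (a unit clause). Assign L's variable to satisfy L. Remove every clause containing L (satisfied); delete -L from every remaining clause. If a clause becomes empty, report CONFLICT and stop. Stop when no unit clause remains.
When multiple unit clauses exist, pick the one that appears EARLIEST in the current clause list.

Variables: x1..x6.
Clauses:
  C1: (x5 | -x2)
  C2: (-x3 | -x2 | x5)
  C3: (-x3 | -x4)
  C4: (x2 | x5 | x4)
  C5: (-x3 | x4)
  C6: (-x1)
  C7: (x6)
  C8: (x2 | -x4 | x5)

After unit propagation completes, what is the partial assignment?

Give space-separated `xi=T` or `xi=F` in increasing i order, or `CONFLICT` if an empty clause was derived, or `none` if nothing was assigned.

Answer: x1=F x6=T

Derivation:
unit clause [-1] forces x1=F; simplify:
  satisfied 1 clause(s); 7 remain; assigned so far: [1]
unit clause [6] forces x6=T; simplify:
  satisfied 1 clause(s); 6 remain; assigned so far: [1, 6]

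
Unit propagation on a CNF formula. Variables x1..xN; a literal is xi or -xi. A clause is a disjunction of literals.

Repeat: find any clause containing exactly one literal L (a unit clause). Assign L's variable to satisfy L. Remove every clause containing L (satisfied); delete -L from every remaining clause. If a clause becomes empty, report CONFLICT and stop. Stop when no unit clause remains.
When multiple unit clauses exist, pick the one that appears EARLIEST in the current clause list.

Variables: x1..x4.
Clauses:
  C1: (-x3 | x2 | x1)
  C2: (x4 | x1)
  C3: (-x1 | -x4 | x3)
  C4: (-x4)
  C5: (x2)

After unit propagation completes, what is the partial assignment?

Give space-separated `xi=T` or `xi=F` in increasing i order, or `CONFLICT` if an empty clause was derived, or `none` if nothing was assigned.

Answer: x1=T x2=T x4=F

Derivation:
unit clause [-4] forces x4=F; simplify:
  drop 4 from [4, 1] -> [1]
  satisfied 2 clause(s); 3 remain; assigned so far: [4]
unit clause [1] forces x1=T; simplify:
  satisfied 2 clause(s); 1 remain; assigned so far: [1, 4]
unit clause [2] forces x2=T; simplify:
  satisfied 1 clause(s); 0 remain; assigned so far: [1, 2, 4]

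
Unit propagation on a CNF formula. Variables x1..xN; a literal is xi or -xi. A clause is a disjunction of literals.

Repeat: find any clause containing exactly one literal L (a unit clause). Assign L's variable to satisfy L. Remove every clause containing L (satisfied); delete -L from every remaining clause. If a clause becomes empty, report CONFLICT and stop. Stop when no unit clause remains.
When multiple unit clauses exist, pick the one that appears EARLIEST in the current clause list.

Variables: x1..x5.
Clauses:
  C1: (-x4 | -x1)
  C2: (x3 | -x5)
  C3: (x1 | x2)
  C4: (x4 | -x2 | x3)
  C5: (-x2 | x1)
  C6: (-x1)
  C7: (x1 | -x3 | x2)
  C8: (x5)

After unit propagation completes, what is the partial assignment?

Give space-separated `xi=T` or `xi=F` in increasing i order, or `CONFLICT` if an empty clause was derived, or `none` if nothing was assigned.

Answer: CONFLICT

Derivation:
unit clause [-1] forces x1=F; simplify:
  drop 1 from [1, 2] -> [2]
  drop 1 from [-2, 1] -> [-2]
  drop 1 from [1, -3, 2] -> [-3, 2]
  satisfied 2 clause(s); 6 remain; assigned so far: [1]
unit clause [2] forces x2=T; simplify:
  drop -2 from [4, -2, 3] -> [4, 3]
  drop -2 from [-2] -> [] (empty!)
  satisfied 2 clause(s); 4 remain; assigned so far: [1, 2]
CONFLICT (empty clause)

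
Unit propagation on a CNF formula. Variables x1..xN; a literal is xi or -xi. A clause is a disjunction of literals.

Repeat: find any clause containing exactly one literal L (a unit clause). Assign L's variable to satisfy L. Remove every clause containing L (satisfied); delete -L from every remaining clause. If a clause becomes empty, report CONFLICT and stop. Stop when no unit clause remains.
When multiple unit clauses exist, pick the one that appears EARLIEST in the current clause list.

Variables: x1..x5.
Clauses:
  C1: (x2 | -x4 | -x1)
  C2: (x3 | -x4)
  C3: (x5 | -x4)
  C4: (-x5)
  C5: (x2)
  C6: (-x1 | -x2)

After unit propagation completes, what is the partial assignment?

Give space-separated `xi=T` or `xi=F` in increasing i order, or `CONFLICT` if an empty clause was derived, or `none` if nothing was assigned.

Answer: x1=F x2=T x4=F x5=F

Derivation:
unit clause [-5] forces x5=F; simplify:
  drop 5 from [5, -4] -> [-4]
  satisfied 1 clause(s); 5 remain; assigned so far: [5]
unit clause [-4] forces x4=F; simplify:
  satisfied 3 clause(s); 2 remain; assigned so far: [4, 5]
unit clause [2] forces x2=T; simplify:
  drop -2 from [-1, -2] -> [-1]
  satisfied 1 clause(s); 1 remain; assigned so far: [2, 4, 5]
unit clause [-1] forces x1=F; simplify:
  satisfied 1 clause(s); 0 remain; assigned so far: [1, 2, 4, 5]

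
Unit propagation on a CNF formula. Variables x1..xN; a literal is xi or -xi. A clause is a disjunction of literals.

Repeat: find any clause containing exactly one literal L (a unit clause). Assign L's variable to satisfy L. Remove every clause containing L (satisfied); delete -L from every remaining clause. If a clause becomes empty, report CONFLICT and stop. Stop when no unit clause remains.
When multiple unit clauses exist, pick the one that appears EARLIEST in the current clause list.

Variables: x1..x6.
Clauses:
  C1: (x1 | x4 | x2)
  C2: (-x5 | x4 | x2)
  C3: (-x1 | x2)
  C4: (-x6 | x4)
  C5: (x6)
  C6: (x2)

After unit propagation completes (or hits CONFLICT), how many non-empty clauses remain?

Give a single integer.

unit clause [6] forces x6=T; simplify:
  drop -6 from [-6, 4] -> [4]
  satisfied 1 clause(s); 5 remain; assigned so far: [6]
unit clause [4] forces x4=T; simplify:
  satisfied 3 clause(s); 2 remain; assigned so far: [4, 6]
unit clause [2] forces x2=T; simplify:
  satisfied 2 clause(s); 0 remain; assigned so far: [2, 4, 6]

Answer: 0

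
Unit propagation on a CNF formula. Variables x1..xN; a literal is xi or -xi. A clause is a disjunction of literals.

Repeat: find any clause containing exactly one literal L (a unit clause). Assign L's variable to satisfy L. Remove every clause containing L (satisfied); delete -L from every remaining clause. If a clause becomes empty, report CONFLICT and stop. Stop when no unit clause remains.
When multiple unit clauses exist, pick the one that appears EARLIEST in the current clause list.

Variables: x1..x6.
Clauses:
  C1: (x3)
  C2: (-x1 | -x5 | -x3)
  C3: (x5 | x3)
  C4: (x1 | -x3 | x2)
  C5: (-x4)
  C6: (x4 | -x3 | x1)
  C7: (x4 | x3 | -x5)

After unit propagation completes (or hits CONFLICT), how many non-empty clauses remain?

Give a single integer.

Answer: 0

Derivation:
unit clause [3] forces x3=T; simplify:
  drop -3 from [-1, -5, -3] -> [-1, -5]
  drop -3 from [1, -3, 2] -> [1, 2]
  drop -3 from [4, -3, 1] -> [4, 1]
  satisfied 3 clause(s); 4 remain; assigned so far: [3]
unit clause [-4] forces x4=F; simplify:
  drop 4 from [4, 1] -> [1]
  satisfied 1 clause(s); 3 remain; assigned so far: [3, 4]
unit clause [1] forces x1=T; simplify:
  drop -1 from [-1, -5] -> [-5]
  satisfied 2 clause(s); 1 remain; assigned so far: [1, 3, 4]
unit clause [-5] forces x5=F; simplify:
  satisfied 1 clause(s); 0 remain; assigned so far: [1, 3, 4, 5]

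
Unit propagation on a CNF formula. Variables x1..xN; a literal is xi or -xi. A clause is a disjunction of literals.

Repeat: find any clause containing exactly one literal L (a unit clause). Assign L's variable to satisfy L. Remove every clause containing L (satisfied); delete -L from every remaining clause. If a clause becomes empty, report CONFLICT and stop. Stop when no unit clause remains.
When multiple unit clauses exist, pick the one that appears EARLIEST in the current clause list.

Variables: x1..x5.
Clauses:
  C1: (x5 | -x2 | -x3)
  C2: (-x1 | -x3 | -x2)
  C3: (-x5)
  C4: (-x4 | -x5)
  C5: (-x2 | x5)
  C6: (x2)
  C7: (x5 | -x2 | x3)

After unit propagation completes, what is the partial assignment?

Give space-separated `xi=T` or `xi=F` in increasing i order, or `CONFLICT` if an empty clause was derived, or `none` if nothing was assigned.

Answer: CONFLICT

Derivation:
unit clause [-5] forces x5=F; simplify:
  drop 5 from [5, -2, -3] -> [-2, -3]
  drop 5 from [-2, 5] -> [-2]
  drop 5 from [5, -2, 3] -> [-2, 3]
  satisfied 2 clause(s); 5 remain; assigned so far: [5]
unit clause [-2] forces x2=F; simplify:
  drop 2 from [2] -> [] (empty!)
  satisfied 4 clause(s); 1 remain; assigned so far: [2, 5]
CONFLICT (empty clause)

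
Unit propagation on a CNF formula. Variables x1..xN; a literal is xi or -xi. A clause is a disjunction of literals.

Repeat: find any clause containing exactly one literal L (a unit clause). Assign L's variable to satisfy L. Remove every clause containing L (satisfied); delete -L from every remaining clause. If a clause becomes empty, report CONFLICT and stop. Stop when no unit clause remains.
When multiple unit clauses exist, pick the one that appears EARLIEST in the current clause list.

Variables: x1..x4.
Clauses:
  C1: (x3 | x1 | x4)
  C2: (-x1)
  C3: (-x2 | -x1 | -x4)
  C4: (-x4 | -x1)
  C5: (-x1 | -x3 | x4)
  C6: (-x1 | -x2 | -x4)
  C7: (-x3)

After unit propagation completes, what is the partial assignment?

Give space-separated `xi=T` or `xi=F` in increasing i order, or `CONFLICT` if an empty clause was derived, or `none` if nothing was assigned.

Answer: x1=F x3=F x4=T

Derivation:
unit clause [-1] forces x1=F; simplify:
  drop 1 from [3, 1, 4] -> [3, 4]
  satisfied 5 clause(s); 2 remain; assigned so far: [1]
unit clause [-3] forces x3=F; simplify:
  drop 3 from [3, 4] -> [4]
  satisfied 1 clause(s); 1 remain; assigned so far: [1, 3]
unit clause [4] forces x4=T; simplify:
  satisfied 1 clause(s); 0 remain; assigned so far: [1, 3, 4]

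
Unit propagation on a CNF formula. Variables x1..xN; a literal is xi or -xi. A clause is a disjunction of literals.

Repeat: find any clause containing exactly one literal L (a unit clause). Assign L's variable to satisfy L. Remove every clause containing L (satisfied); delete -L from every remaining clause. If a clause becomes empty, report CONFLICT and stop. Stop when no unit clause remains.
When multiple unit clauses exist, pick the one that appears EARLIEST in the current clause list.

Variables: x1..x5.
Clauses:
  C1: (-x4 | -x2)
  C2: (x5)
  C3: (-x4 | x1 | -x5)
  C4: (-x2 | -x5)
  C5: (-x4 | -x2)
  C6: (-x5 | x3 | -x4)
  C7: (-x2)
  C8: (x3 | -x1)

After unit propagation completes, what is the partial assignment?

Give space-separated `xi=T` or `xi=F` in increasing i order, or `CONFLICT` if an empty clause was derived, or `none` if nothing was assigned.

Answer: x2=F x5=T

Derivation:
unit clause [5] forces x5=T; simplify:
  drop -5 from [-4, 1, -5] -> [-4, 1]
  drop -5 from [-2, -5] -> [-2]
  drop -5 from [-5, 3, -4] -> [3, -4]
  satisfied 1 clause(s); 7 remain; assigned so far: [5]
unit clause [-2] forces x2=F; simplify:
  satisfied 4 clause(s); 3 remain; assigned so far: [2, 5]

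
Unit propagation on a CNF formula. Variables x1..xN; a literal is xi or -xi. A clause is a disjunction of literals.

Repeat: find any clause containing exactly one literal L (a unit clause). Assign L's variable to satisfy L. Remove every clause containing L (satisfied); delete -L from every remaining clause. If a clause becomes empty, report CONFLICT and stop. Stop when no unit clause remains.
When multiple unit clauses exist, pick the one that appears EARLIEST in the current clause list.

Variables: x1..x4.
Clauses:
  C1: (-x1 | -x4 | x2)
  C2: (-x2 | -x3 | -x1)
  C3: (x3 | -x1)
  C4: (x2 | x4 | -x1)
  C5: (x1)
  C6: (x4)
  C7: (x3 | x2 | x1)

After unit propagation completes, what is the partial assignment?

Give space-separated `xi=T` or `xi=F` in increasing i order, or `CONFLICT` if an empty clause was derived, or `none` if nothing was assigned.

Answer: CONFLICT

Derivation:
unit clause [1] forces x1=T; simplify:
  drop -1 from [-1, -4, 2] -> [-4, 2]
  drop -1 from [-2, -3, -1] -> [-2, -3]
  drop -1 from [3, -1] -> [3]
  drop -1 from [2, 4, -1] -> [2, 4]
  satisfied 2 clause(s); 5 remain; assigned so far: [1]
unit clause [3] forces x3=T; simplify:
  drop -3 from [-2, -3] -> [-2]
  satisfied 1 clause(s); 4 remain; assigned so far: [1, 3]
unit clause [-2] forces x2=F; simplify:
  drop 2 from [-4, 2] -> [-4]
  drop 2 from [2, 4] -> [4]
  satisfied 1 clause(s); 3 remain; assigned so far: [1, 2, 3]
unit clause [-4] forces x4=F; simplify:
  drop 4 from [4] -> [] (empty!)
  drop 4 from [4] -> [] (empty!)
  satisfied 1 clause(s); 2 remain; assigned so far: [1, 2, 3, 4]
CONFLICT (empty clause)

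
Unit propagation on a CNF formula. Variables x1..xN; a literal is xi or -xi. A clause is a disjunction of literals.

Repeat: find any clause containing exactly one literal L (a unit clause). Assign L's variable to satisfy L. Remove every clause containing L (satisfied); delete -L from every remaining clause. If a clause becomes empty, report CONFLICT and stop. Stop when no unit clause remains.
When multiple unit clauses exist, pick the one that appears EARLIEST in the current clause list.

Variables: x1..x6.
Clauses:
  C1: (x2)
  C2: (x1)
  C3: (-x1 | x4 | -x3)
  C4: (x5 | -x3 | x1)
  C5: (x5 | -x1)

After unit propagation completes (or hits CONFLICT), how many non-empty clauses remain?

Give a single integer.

unit clause [2] forces x2=T; simplify:
  satisfied 1 clause(s); 4 remain; assigned so far: [2]
unit clause [1] forces x1=T; simplify:
  drop -1 from [-1, 4, -3] -> [4, -3]
  drop -1 from [5, -1] -> [5]
  satisfied 2 clause(s); 2 remain; assigned so far: [1, 2]
unit clause [5] forces x5=T; simplify:
  satisfied 1 clause(s); 1 remain; assigned so far: [1, 2, 5]

Answer: 1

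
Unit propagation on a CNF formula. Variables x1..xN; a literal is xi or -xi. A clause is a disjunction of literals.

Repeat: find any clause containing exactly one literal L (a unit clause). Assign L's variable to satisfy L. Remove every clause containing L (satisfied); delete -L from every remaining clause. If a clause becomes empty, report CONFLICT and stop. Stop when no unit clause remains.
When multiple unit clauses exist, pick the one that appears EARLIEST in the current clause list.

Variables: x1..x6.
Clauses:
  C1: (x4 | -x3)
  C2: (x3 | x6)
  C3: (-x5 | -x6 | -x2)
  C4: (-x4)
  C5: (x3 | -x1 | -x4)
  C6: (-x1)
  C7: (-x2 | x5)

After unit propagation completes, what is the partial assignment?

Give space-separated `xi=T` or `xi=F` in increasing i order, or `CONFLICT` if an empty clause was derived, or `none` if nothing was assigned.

unit clause [-4] forces x4=F; simplify:
  drop 4 from [4, -3] -> [-3]
  satisfied 2 clause(s); 5 remain; assigned so far: [4]
unit clause [-3] forces x3=F; simplify:
  drop 3 from [3, 6] -> [6]
  satisfied 1 clause(s); 4 remain; assigned so far: [3, 4]
unit clause [6] forces x6=T; simplify:
  drop -6 from [-5, -6, -2] -> [-5, -2]
  satisfied 1 clause(s); 3 remain; assigned so far: [3, 4, 6]
unit clause [-1] forces x1=F; simplify:
  satisfied 1 clause(s); 2 remain; assigned so far: [1, 3, 4, 6]

Answer: x1=F x3=F x4=F x6=T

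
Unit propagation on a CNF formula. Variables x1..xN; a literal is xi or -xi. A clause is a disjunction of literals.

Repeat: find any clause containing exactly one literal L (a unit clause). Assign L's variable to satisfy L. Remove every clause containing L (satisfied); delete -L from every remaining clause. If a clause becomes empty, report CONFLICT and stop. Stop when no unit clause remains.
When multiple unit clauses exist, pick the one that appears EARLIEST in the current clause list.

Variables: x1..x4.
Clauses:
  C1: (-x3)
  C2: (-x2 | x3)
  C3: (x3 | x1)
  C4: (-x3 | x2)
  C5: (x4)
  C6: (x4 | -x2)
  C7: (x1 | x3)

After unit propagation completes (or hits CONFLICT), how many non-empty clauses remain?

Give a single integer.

Answer: 0

Derivation:
unit clause [-3] forces x3=F; simplify:
  drop 3 from [-2, 3] -> [-2]
  drop 3 from [3, 1] -> [1]
  drop 3 from [1, 3] -> [1]
  satisfied 2 clause(s); 5 remain; assigned so far: [3]
unit clause [-2] forces x2=F; simplify:
  satisfied 2 clause(s); 3 remain; assigned so far: [2, 3]
unit clause [1] forces x1=T; simplify:
  satisfied 2 clause(s); 1 remain; assigned so far: [1, 2, 3]
unit clause [4] forces x4=T; simplify:
  satisfied 1 clause(s); 0 remain; assigned so far: [1, 2, 3, 4]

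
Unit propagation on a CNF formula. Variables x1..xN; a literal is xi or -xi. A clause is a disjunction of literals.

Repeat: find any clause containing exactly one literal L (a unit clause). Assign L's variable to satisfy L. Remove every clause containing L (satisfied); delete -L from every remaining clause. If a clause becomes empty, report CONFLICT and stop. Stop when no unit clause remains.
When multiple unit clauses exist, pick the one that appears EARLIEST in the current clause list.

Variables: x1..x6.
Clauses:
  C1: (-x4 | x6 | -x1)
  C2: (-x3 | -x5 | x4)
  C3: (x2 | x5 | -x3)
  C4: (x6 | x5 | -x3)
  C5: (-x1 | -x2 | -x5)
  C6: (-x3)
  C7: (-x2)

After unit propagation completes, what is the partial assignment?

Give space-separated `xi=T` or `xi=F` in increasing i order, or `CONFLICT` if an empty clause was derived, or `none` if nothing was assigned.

Answer: x2=F x3=F

Derivation:
unit clause [-3] forces x3=F; simplify:
  satisfied 4 clause(s); 3 remain; assigned so far: [3]
unit clause [-2] forces x2=F; simplify:
  satisfied 2 clause(s); 1 remain; assigned so far: [2, 3]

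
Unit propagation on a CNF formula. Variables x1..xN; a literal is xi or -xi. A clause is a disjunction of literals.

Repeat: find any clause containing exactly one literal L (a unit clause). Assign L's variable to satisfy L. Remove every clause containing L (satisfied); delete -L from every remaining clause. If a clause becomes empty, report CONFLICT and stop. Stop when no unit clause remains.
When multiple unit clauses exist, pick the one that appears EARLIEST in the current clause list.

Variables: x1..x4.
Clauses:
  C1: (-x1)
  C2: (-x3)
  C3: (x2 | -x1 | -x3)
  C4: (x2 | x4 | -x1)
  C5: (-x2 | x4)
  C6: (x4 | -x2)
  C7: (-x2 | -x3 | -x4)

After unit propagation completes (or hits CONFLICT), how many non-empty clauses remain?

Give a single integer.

Answer: 2

Derivation:
unit clause [-1] forces x1=F; simplify:
  satisfied 3 clause(s); 4 remain; assigned so far: [1]
unit clause [-3] forces x3=F; simplify:
  satisfied 2 clause(s); 2 remain; assigned so far: [1, 3]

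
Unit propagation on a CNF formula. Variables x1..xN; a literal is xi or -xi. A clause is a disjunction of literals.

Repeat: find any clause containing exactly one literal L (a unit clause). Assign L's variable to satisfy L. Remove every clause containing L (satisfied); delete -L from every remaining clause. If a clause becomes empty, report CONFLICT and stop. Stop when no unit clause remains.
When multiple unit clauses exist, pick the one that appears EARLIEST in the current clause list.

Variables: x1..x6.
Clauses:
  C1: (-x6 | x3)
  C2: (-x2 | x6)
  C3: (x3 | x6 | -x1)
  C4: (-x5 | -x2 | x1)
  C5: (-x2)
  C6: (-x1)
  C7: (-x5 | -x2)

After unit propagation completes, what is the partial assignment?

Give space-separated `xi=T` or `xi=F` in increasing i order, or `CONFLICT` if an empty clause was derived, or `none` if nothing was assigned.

unit clause [-2] forces x2=F; simplify:
  satisfied 4 clause(s); 3 remain; assigned so far: [2]
unit clause [-1] forces x1=F; simplify:
  satisfied 2 clause(s); 1 remain; assigned so far: [1, 2]

Answer: x1=F x2=F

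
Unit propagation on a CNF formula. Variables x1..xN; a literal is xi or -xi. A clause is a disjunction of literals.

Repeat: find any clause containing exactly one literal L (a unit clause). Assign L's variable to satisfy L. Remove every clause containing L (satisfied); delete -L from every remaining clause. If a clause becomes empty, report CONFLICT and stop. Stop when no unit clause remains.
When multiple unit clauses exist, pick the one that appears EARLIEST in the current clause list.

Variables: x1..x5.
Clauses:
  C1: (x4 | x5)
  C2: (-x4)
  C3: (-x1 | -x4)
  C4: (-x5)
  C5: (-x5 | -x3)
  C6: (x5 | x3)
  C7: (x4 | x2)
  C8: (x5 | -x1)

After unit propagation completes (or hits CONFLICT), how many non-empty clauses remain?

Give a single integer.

Answer: 2

Derivation:
unit clause [-4] forces x4=F; simplify:
  drop 4 from [4, 5] -> [5]
  drop 4 from [4, 2] -> [2]
  satisfied 2 clause(s); 6 remain; assigned so far: [4]
unit clause [5] forces x5=T; simplify:
  drop -5 from [-5] -> [] (empty!)
  drop -5 from [-5, -3] -> [-3]
  satisfied 3 clause(s); 3 remain; assigned so far: [4, 5]
CONFLICT (empty clause)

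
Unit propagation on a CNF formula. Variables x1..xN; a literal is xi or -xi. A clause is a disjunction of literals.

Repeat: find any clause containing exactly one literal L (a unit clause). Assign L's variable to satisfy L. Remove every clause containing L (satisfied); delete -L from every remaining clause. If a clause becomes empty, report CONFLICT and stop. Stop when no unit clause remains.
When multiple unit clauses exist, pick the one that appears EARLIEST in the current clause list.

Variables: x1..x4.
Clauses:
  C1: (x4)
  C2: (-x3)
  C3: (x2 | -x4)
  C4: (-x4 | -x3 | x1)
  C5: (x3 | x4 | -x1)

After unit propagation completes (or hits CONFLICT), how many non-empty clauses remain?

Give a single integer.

unit clause [4] forces x4=T; simplify:
  drop -4 from [2, -4] -> [2]
  drop -4 from [-4, -3, 1] -> [-3, 1]
  satisfied 2 clause(s); 3 remain; assigned so far: [4]
unit clause [-3] forces x3=F; simplify:
  satisfied 2 clause(s); 1 remain; assigned so far: [3, 4]
unit clause [2] forces x2=T; simplify:
  satisfied 1 clause(s); 0 remain; assigned so far: [2, 3, 4]

Answer: 0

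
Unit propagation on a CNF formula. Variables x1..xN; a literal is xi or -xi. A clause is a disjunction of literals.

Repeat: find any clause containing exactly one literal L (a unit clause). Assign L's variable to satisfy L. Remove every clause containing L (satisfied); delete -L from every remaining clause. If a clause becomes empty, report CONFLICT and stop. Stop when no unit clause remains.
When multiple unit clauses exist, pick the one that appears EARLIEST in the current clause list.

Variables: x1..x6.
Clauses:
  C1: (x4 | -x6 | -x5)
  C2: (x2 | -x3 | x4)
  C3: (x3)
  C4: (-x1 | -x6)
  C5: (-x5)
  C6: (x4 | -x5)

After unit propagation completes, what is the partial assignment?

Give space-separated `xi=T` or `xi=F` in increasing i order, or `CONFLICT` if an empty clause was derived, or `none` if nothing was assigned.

Answer: x3=T x5=F

Derivation:
unit clause [3] forces x3=T; simplify:
  drop -3 from [2, -3, 4] -> [2, 4]
  satisfied 1 clause(s); 5 remain; assigned so far: [3]
unit clause [-5] forces x5=F; simplify:
  satisfied 3 clause(s); 2 remain; assigned so far: [3, 5]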